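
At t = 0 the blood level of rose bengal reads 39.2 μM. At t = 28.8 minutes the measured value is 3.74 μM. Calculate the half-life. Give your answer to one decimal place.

8.5 minutes

A/A₀ = 3.74/39.2 ≈ 0.095408.
n = log₂(10.481) ≈ 3.3897 half-lives elapsed in 28.8 minutes.
t½ = 28.8/3.3897 ≈ 8.4962 minutes.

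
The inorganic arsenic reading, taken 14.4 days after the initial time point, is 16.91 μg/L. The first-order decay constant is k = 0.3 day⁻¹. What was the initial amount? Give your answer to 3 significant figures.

1270 μg/L

t½ = ln 2 / k = 0.69315 / 0.3 ≈ 2.3105 days.
Number of half-lives elapsed: n = 14.4/2.3105 ≈ 6.2324.
A₀ = A × 2^n = 16.91 × 2^6.2324 = 16.91 × 75.189 ≈ 1271.4 μg/L.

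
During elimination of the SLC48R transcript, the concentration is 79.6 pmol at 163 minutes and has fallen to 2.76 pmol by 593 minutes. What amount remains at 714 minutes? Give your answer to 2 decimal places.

Over Δt = 593 − 163 = 430 minutes, the level fell by a factor of 79.6/2.76 ≈ 28.841.
n = log₂(28.841) ≈ 4.85 half-lives, so t½ = 430/4.85 ≈ 88.659 minutes.
From t = 593 to t = 714: 2.76 × (1/2)^((714−593)/88.659) ≈ 1.0717 pmol.

1.07 pmol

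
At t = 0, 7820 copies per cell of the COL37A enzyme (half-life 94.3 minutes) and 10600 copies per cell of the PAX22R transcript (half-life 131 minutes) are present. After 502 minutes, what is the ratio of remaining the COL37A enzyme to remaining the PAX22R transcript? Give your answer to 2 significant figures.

COL37A enzyme: 7820 × (1/2)^(502/94.3) = 7820 × (1/2)^5.3234 ≈ 195.3 copies per cell.
PAX22R transcript: 10600 × (1/2)^(502/131) = 10600 × (1/2)^3.8321 ≈ 744.29 copies per cell.
Ratio ≈ 195.3 / 744.29 ≈ 0.26239.

0.26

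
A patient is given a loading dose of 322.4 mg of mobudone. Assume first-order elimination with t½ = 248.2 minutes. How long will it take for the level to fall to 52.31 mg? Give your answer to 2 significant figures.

Fraction remaining = 52.31/322.4 ≈ 0.16225.
n = log₂(322.4/52.31) = ln(6.1633)/ln 2 ≈ 2.6237 half-lives.
t = n × t½ = 2.6237 × 248.2 ≈ 651.2 minutes.

650 minutes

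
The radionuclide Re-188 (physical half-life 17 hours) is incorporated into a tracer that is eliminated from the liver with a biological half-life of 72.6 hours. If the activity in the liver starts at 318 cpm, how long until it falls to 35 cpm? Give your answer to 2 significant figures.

44 hours

1/t_eff = 1/t_phys + 1/t_biol = 1/17 + 1/72.6 = 0.072598 per hour.
t_eff = 17 × 72.6 / (17 + 72.6) ≈ 13.775 hours.
n = log₂(318/35) ≈ 3.1836; t = 3.1836 × 13.775 ≈ 43.853 hours.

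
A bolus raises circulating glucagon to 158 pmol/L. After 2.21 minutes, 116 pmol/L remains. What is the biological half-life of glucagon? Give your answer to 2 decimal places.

4.96 minutes

A/A₀ = 116/158 ≈ 0.73418.
n = log₂(1.3621) ≈ 0.4458 half-lives elapsed in 2.21 minutes.
t½ = 2.21/0.4458 ≈ 4.9574 minutes.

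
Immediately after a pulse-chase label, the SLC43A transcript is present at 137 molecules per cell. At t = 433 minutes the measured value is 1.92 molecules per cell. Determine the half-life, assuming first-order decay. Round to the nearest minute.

70 minutes

A/A₀ = 1.92/137 ≈ 0.014015.
n = log₂(71.354) ≈ 6.1569 half-lives elapsed in 433 minutes.
t½ = 433/6.1569 ≈ 70.327 minutes.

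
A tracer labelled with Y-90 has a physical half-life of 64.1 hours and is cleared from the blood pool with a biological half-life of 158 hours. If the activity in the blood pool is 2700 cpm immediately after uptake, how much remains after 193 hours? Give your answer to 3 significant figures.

1/t_eff = 1/t_phys + 1/t_biol = 1/64.1 + 1/158 = 0.02193 per hour.
t_eff = 64.1 × 158 / (64.1 + 158) ≈ 45.6 hours.
Remaining = 2700 × (1/2)^(193/45.6) = 2700 × (1/2)^4.2324 ≈ 143.64 cpm.

144 cpm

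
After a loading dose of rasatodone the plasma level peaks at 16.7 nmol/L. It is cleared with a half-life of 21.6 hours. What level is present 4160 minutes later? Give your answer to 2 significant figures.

Convert the elapsed time: 4160 minutes = 69.3333 hours.
Number of half-lives: n = 69.3333/21.6 ≈ 3.2099.
Remaining = 16.7 × (1/2)^3.2099 = 16.7 × 0.10808 ≈ 1.8049 nmol/L.

1.8 nmol/L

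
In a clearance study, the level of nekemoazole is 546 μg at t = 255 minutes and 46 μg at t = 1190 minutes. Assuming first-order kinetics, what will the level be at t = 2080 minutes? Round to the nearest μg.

Over Δt = 1190 − 255 = 935 minutes, the level fell by a factor of 546/46 ≈ 11.87.
n = log₂(11.87) ≈ 3.5692 half-lives, so t½ = 935/3.5692 ≈ 261.96 minutes.
From t = 1190 to t = 2080: 46 × (1/2)^((2080−1190)/261.96) ≈ 4.3655 μg.

4 μg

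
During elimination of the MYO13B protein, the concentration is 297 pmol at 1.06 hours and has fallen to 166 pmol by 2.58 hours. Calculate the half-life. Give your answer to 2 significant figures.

1.8 hours

Over Δt = 2.58 − 1.06 = 1.52 hours, the level fell by a factor of 297/166 ≈ 1.7892.
n = log₂(1.7892) ≈ 0.83928 half-lives, so t½ = 1.52/0.83928 ≈ 1.8111 hours.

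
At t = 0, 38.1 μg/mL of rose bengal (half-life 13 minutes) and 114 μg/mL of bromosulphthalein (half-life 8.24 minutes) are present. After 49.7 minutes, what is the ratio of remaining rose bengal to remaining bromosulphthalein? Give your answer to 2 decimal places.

1.54

rose bengal: 38.1 × (1/2)^(49.7/13) = 38.1 × (1/2)^3.8231 ≈ 2.6919 μg/mL.
bromosulphthalein: 114 × (1/2)^(49.7/8.24) = 114 × (1/2)^6.0316 ≈ 1.7427 μg/mL.
Ratio ≈ 2.6919 / 1.7427 ≈ 1.5447.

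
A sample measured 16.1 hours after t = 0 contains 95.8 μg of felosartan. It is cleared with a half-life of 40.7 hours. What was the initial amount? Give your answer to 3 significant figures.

126 μg

Number of half-lives elapsed: n = 16.1/40.7 ≈ 0.39558.
A₀ = A × 2^n = 95.8 × 2^0.39558 = 95.8 × 1.3155 ≈ 126.02 μg.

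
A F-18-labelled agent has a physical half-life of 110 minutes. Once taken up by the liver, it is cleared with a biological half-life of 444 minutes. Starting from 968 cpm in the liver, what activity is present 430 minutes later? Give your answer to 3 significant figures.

1/t_eff = 1/t_phys + 1/t_biol = 1/110 + 1/444 = 0.011343 per minute.
t_eff = 110 × 444 / (110 + 444) ≈ 88.159 minutes.
Remaining = 968 × (1/2)^(430/88.159) = 968 × (1/2)^4.8776 ≈ 32.929 cpm.

32.9 cpm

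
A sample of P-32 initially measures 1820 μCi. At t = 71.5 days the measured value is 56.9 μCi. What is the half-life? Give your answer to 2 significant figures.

14 days

A/A₀ = 56.9/1820 ≈ 0.031264.
n = log₂(31.986) ≈ 4.9994 half-lives elapsed in 71.5 days.
t½ = 71.5/4.9994 ≈ 14.302 days.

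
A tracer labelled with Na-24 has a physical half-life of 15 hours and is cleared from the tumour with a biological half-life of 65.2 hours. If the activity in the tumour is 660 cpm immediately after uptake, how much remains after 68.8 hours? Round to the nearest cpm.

13 cpm

1/t_eff = 1/t_phys + 1/t_biol = 1/15 + 1/65.2 = 0.082004 per hour.
t_eff = 15 × 65.2 / (15 + 65.2) ≈ 12.195 hours.
Remaining = 660 × (1/2)^(68.8/12.195) = 660 × (1/2)^5.6419 ≈ 13.218 cpm.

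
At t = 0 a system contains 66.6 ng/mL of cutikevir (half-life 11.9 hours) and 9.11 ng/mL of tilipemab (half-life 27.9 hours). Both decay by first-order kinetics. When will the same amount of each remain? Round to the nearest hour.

Set 66.6·(1/2)^(t/11.9) = 9.11·(1/2)^(t/27.9).
Taking log₂: log₂(66.6/9.11) = t·(1/11.9 − 1/27.9).
log₂(7.3106) = 2.87; 1/11.9 − 1/27.9 = 0.048191.
t = 2.87 / 0.048191 ≈ 59.554 hours.

60 hours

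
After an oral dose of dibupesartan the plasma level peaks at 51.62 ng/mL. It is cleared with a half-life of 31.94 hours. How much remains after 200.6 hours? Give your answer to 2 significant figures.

Number of half-lives: n = 200.6/31.94 ≈ 6.2805.
Remaining = 51.62 × (1/2)^6.2805 = 51.62 × 0.012864 ≈ 0.66404 ng/mL.

0.66 ng/mL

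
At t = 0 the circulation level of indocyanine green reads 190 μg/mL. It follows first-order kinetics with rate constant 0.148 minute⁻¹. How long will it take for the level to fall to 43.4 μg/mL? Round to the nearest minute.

t½ = ln 2 / λ = 0.69315 / 0.148 ≈ 4.6834 minutes.
Fraction remaining = 43.4/190 ≈ 0.22842.
n = log₂(190/43.4) = ln(4.3779)/ln 2 ≈ 2.1302 half-lives.
t = n × t½ = 2.1302 × 4.6834 ≈ 9.9768 minutes.

10 minutes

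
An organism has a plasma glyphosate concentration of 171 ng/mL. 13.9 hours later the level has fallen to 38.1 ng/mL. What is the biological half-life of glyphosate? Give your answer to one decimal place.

6.4 hours

A/A₀ = 38.1/171 ≈ 0.22281.
n = log₂(4.4882) ≈ 2.1661 half-lives elapsed in 13.9 hours.
t½ = 13.9/2.1661 ≈ 6.417 hours.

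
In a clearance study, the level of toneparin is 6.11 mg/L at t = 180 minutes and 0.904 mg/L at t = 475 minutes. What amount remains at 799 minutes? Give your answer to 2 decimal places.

Over Δt = 475 − 180 = 295 minutes, the level fell by a factor of 6.11/0.904 ≈ 6.7588.
n = log₂(6.7588) ≈ 2.7568 half-lives, so t½ = 295/2.7568 ≈ 107.01 minutes.
From t = 475 to t = 799: 0.904 × (1/2)^((799−475)/107.01) ≈ 0.11084 mg/L.

0.11 mg/L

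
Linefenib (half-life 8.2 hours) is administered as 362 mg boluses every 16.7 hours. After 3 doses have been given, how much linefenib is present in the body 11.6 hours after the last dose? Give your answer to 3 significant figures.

177 mg

The 3 doses were given 45, 28.3, 11.6 hours ago.
Total = 362·(1/2)^(45/8.2) + 362·(1/2)^(28.3/8.2) + 362·(1/2)^(11.6/8.2)
      = 8.067 + 33.097 + 135.79 ≈ 176.95 mg.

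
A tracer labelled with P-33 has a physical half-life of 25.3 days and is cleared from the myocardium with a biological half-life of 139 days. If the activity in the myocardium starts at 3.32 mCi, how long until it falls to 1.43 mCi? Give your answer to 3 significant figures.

26.0 days

1/t_eff = 1/t_phys + 1/t_biol = 1/25.3 + 1/139 = 0.04672 per day.
t_eff = 25.3 × 139 / (25.3 + 139) ≈ 21.404 days.
n = log₂(3.32/1.43) ≈ 1.2152; t = 1.2152 × 21.404 ≈ 26.01 days.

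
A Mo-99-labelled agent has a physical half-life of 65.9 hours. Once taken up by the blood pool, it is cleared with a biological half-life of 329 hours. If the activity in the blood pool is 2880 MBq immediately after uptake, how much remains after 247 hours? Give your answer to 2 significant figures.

130 MBq

1/t_eff = 1/t_phys + 1/t_biol = 1/65.9 + 1/329 = 0.018214 per hour.
t_eff = 65.9 × 329 / (65.9 + 329) ≈ 54.903 hours.
Remaining = 2880 × (1/2)^(247/54.903) = 2880 × (1/2)^4.4989 ≈ 127.38 MBq.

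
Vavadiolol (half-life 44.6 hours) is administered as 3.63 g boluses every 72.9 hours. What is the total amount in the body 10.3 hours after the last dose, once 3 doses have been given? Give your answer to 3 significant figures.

The 3 doses were given 156.1, 83.2, 10.3 hours ago.
Total = 3.63·(1/2)^(156.1/44.6) + 3.63·(1/2)^(83.2/44.6) + 3.63·(1/2)^(10.3/44.6)
      = 0.32085 + 0.99619 + 3.093 ≈ 4.4101 g.

4.41 g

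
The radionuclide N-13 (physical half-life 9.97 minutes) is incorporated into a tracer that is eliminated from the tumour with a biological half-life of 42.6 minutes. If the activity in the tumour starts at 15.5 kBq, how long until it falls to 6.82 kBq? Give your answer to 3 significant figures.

9.57 minutes

1/t_eff = 1/t_phys + 1/t_biol = 1/9.97 + 1/42.6 = 0.12378 per minute.
t_eff = 9.97 × 42.6 / (9.97 + 42.6) ≈ 8.0792 minutes.
n = log₂(15.5/6.82) ≈ 1.1844; t = 1.1844 × 8.0792 ≈ 9.5692 minutes.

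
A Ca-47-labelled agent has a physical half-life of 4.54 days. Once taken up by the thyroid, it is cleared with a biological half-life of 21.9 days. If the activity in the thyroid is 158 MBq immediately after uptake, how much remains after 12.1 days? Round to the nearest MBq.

1/t_eff = 1/t_phys + 1/t_biol = 1/4.54 + 1/21.9 = 0.26593 per day.
t_eff = 4.54 × 21.9 / (4.54 + 21.9) ≈ 3.7604 days.
Remaining = 158 × (1/2)^(12.1/3.7604) = 158 × (1/2)^3.2177 ≈ 16.984 MBq.

17 MBq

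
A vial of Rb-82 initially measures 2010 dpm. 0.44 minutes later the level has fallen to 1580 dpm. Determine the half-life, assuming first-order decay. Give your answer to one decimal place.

1.3 minutes

A/A₀ = 1580/2010 ≈ 0.78607.
n = log₂(1.2722) ≈ 0.34727 half-lives elapsed in 0.44 minutes.
t½ = 0.44/0.34727 ≈ 1.267 minutes.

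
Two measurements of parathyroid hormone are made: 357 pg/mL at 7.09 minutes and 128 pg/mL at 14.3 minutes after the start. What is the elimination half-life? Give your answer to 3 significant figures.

Over Δt = 14.3 − 7.09 = 7.21 minutes, the level fell by a factor of 357/128 ≈ 2.7891.
n = log₂(2.7891) ≈ 1.4798 half-lives, so t½ = 7.21/1.4798 ≈ 4.8723 minutes.

4.87 minutes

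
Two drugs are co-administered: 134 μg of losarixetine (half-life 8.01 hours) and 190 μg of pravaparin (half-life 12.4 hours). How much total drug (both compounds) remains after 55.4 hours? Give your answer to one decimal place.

9.7 μg

losarixetine: 134 × (1/2)^(55.4/8.01) = 134 × (1/2)^6.9164 ≈ 1.1094 μg.
pravaparin: 190 × (1/2)^(55.4/12.4) = 190 × (1/2)^4.4677 ≈ 8.5868 μg.
Total = 1.1094 + 8.5868 ≈ 9.6961 μg.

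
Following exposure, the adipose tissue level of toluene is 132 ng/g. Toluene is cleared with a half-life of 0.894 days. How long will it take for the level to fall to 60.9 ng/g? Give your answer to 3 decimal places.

0.998 days

Fraction remaining = 60.9/132 ≈ 0.46136.
n = log₂(132/60.9) = ln(2.1675)/ln 2 ≈ 1.116 half-lives.
t = n × t½ = 1.116 × 0.894 ≈ 0.99773 days.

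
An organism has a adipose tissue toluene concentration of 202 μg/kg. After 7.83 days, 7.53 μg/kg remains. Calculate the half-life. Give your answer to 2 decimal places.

A/A₀ = 7.53/202 ≈ 0.037277.
n = log₂(26.826) ≈ 4.7456 half-lives elapsed in 7.83 days.
t½ = 7.83/4.7456 ≈ 1.65 days.

1.65 days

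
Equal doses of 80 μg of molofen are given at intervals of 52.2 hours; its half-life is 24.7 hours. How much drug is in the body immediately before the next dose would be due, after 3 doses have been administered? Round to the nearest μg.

The 3 doses were given 156.6, 104.4, 52.2 hours ago.
Total = 80·(1/2)^(156.6/24.7) + 80·(1/2)^(104.4/24.7) + 80·(1/2)^(52.2/24.7)
      = 0.9875 + 4.2729 + 18.489 ≈ 23.749 μg.

24 μg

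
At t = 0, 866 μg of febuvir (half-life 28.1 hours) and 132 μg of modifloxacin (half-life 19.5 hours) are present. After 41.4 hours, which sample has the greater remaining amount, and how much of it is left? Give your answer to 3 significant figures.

febuvir, 312 μg

febuvir: 866 × (1/2)^1.4733 ≈ 311.89 μg.
modifloxacin: 132 × (1/2)^2.1231 ≈ 30.301 μg.
Febuvir has more remaining, at ≈ 311.89 μg.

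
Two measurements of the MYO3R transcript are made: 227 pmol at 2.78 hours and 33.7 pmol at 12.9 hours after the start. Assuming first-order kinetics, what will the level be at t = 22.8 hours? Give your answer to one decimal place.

5.2 pmol

Over Δt = 12.9 − 2.78 = 10.12 hours, the level fell by a factor of 227/33.7 ≈ 6.7359.
n = log₂(6.7359) ≈ 2.7519 half-lives, so t½ = 10.12/2.7519 ≈ 3.6775 hours.
From t = 12.9 to t = 22.8: 33.7 × (1/2)^((22.8−12.9)/3.6775) ≈ 5.2149 pmol.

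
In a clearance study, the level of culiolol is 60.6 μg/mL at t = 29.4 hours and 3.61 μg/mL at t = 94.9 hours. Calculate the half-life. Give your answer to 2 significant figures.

16 hours

Over Δt = 94.9 − 29.4 = 65.5 hours, the level fell by a factor of 60.6/3.61 ≈ 16.787.
n = log₂(16.787) ≈ 4.0692 half-lives, so t½ = 65.5/4.0692 ≈ 16.096 hours.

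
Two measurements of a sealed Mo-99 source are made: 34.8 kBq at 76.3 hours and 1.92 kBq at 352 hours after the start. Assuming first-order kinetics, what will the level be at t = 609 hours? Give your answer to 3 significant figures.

Over Δt = 352 − 76.3 = 275.7 hours, the level fell by a factor of 34.8/1.92 ≈ 18.125.
n = log₂(18.125) ≈ 4.1799 half-lives, so t½ = 275.7/4.1799 ≈ 65.958 hours.
From t = 352 to t = 609: 1.92 × (1/2)^((609−352)/65.958) ≈ 0.12893 kBq.

0.129 kBq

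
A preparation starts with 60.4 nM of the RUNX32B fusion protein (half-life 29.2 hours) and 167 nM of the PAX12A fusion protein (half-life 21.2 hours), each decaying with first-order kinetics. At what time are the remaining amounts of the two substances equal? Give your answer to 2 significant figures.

Set 60.4·(1/2)^(t/29.2) = 167·(1/2)^(t/21.2).
Taking log₂: log₂(60.4/167) = t·(1/29.2 − 1/21.2).
log₂(0.36168) = -1.4672; 1/29.2 − 1/21.2 = -0.012923.
t = -1.4672 / -0.012923 ≈ 113.53 hours.

110 hours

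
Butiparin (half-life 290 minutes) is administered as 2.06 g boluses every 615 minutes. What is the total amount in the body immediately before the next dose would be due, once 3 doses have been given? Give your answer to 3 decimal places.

The 3 doses were given 1845, 1230, 615 minutes ago.
Total = 2.06·(1/2)^(1845/290) + 2.06·(1/2)^(1230/290) + 2.06·(1/2)^(615/290)
      = 0.025043 + 0.10891 + 0.47367 ≈ 0.60763 g.

0.608 g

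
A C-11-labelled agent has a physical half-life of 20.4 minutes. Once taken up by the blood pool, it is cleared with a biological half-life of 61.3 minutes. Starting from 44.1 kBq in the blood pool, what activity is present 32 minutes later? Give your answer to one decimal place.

1/t_eff = 1/t_phys + 1/t_biol = 1/20.4 + 1/61.3 = 0.065333 per minute.
t_eff = 20.4 × 61.3 / (20.4 + 61.3) ≈ 15.306 minutes.
Remaining = 44.1 × (1/2)^(32/15.306) = 44.1 × (1/2)^2.0907 ≈ 10.354 kBq.

10.4 kBq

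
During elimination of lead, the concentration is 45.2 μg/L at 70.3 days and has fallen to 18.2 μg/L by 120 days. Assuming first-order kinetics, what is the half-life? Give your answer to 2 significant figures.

Over Δt = 120 − 70.3 = 49.7 days, the level fell by a factor of 45.2/18.2 ≈ 2.4835.
n = log₂(2.4835) ≈ 1.3124 half-lives, so t½ = 49.7/1.3124 ≈ 37.87 days.

38 days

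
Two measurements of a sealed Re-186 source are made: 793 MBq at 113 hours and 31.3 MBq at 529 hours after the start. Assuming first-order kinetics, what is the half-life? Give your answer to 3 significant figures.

Over Δt = 529 − 113 = 416 hours, the level fell by a factor of 793/31.3 ≈ 25.335.
n = log₂(25.335) ≈ 4.6631 half-lives, so t½ = 416/4.6631 ≈ 89.211 hours.

89.2 hours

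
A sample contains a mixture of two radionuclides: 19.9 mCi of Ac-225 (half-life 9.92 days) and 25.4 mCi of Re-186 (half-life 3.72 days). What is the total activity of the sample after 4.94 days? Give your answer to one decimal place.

24.2 mCi

Ac-225: 19.9 × (1/2)^(4.94/9.92) = 19.9 × (1/2)^0.49798 ≈ 14.091 mCi.
Re-186: 25.4 × (1/2)^(4.94/3.72) = 25.4 × (1/2)^1.328 ≈ 10.118 mCi.
Total = 14.091 + 10.118 ≈ 24.209 mCi.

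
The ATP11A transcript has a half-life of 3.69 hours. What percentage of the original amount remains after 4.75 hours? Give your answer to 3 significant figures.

41.0%

n = 4.75/3.69 ≈ 1.2873 half-lives.
Fraction remaining = (1/2)^1.2873 ≈ 0.40973, i.e. 40.973%.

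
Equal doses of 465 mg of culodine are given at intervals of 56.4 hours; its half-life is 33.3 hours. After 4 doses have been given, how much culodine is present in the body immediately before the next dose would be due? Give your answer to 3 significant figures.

The 4 doses were given 225.6, 169.2, 112.8, 56.4 hours ago.
Total = 465·(1/2)^(225.6/33.3) + 465·(1/2)^(169.2/33.3) + 465·(1/2)^(112.8/33.3) + 465·(1/2)^(56.4/33.3)
      = 4.2466 + 13.737 + 44.437 + 143.75 ≈ 206.17 mg.

206 mg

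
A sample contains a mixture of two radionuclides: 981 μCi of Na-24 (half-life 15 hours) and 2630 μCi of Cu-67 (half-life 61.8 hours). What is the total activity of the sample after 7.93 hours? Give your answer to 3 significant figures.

Na-24: 981 × (1/2)^(7.93/15) = 981 × (1/2)^0.52867 ≈ 680.02 μCi.
Cu-67: 2630 × (1/2)^(7.93/61.8) = 2630 × (1/2)^0.12832 ≈ 2406.2 μCi.
Total = 680.02 + 2406.2 ≈ 3086.2 μCi.

3090 μCi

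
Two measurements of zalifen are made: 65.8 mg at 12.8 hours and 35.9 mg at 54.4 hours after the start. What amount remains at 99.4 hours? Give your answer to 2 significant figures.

Over Δt = 54.4 − 12.8 = 41.6 hours, the level fell by a factor of 65.8/35.9 ≈ 1.8329.
n = log₂(1.8329) ≈ 0.8741 half-lives, so t½ = 41.6/0.8741 ≈ 47.592 hours.
From t = 54.4 to t = 99.4: 35.9 × (1/2)^((99.4−54.4)/47.592) ≈ 18.64 mg.

19 mg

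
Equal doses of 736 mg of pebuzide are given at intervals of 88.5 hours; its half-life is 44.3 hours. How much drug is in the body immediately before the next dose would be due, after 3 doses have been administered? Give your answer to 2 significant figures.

The 3 doses were given 265.5, 177, 88.5 hours ago.
Total = 736·(1/2)^(265.5/44.3) + 736·(1/2)^(177/44.3) + 736·(1/2)^(88.5/44.3)
      = 11.554 + 46.144 + 184.29 ≈ 241.99 mg.

240 mg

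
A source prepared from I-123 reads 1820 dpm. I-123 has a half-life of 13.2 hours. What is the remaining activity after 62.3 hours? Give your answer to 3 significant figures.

69.1 dpm

Number of half-lives: n = 62.3/13.2 ≈ 4.7197.
Remaining = 1820 × (1/2)^4.7197 = 1820 × 0.037952 ≈ 69.072 dpm.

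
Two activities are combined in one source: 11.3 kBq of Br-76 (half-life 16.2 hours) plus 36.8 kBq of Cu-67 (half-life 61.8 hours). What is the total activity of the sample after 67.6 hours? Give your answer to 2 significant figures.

18 kBq

Br-76: 11.3 × (1/2)^(67.6/16.2) = 11.3 × (1/2)^4.1728 ≈ 0.62651 kBq.
Cu-67: 36.8 × (1/2)^(67.6/61.8) = 36.8 × (1/2)^1.0939 ≈ 17.241 kBq.
Total = 0.62651 + 17.241 ≈ 17.868 kBq.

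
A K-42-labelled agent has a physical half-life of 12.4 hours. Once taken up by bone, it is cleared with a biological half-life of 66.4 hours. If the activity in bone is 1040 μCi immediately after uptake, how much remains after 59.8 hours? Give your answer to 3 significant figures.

19.7 μCi

1/t_eff = 1/t_phys + 1/t_biol = 1/12.4 + 1/66.4 = 0.095705 per hour.
t_eff = 12.4 × 66.4 / (12.4 + 66.4) ≈ 10.449 hours.
Remaining = 1040 × (1/2)^(59.8/10.449) = 1040 × (1/2)^5.7232 ≈ 19.687 μCi.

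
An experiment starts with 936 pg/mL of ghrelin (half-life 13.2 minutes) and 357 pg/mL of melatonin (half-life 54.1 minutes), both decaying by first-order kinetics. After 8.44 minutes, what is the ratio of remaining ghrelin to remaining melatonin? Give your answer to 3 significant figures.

ghrelin: 936 × (1/2)^(8.44/13.2) = 936 × (1/2)^0.63939 ≈ 600.9 pg/mL.
melatonin: 357 × (1/2)^(8.44/54.1) = 357 × (1/2)^0.15601 ≈ 320.41 pg/mL.
Ratio ≈ 600.9 / 320.41 ≈ 1.8754.

1.88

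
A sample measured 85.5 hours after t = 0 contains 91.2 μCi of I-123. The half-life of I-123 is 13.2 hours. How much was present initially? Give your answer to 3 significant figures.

8130 μCi

Number of half-lives elapsed: n = 85.5/13.2 ≈ 6.4773.
A₀ = A × 2^n = 91.2 × 2^6.4773 = 91.2 × 89.095 ≈ 8125.5 μCi.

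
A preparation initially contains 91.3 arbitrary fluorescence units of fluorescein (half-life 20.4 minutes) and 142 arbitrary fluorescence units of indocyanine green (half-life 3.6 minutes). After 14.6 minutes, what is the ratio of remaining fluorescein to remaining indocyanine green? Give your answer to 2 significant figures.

fluorescein: 91.3 × (1/2)^(14.6/20.4) = 91.3 × (1/2)^0.71569 ≈ 55.594 arbitrary fluorescence units.
indocyanine green: 142 × (1/2)^(14.6/3.6) = 142 × (1/2)^4.0556 ≈ 8.5397 arbitrary fluorescence units.
Ratio ≈ 55.594 / 8.5397 ≈ 6.51.

6.5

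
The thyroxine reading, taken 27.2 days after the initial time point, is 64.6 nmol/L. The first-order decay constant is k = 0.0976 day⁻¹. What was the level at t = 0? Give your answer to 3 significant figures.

t½ = ln 2 / k = 0.69315 / 0.0976 ≈ 7.1019 days.
Number of half-lives elapsed: n = 27.2/7.1019 ≈ 3.83.
A₀ = A × 2^n = 64.6 × 2^3.83 = 64.6 × 14.221 ≈ 918.68 nmol/L.

919 nmol/L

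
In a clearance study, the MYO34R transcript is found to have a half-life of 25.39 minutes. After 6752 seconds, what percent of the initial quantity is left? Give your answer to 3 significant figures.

4.63%

6752 seconds = 112.533 minutes.
n = 112.533/25.39 ≈ 4.4322 half-lives.
Fraction remaining = (1/2)^4.4322 ≈ 0.046321, i.e. 4.6321%.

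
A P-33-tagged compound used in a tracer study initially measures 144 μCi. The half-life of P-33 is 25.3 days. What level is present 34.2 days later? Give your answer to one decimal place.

Number of half-lives: n = 34.2/25.3 ≈ 1.3518.
Remaining = 144 × (1/2)^1.3518 = 144 × 0.39181 ≈ 56.42 μCi.

56.4 μCi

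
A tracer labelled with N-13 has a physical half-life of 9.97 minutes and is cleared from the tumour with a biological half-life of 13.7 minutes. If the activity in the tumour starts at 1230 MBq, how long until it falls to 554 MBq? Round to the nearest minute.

7 minutes

1/t_eff = 1/t_phys + 1/t_biol = 1/9.97 + 1/13.7 = 0.17329 per minute.
t_eff = 9.97 × 13.7 / (9.97 + 13.7) ≈ 5.7706 minutes.
n = log₂(1230/554) ≈ 1.1507; t = 1.1507 × 5.7706 ≈ 6.6402 minutes.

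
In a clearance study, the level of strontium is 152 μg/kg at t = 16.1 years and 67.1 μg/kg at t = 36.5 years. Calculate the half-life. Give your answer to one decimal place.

Over Δt = 36.5 − 16.1 = 20.4 years, the level fell by a factor of 152/67.1 ≈ 2.2653.
n = log₂(2.2653) ≈ 1.1797 half-lives, so t½ = 20.4/1.1797 ≈ 17.293 years.

17.3 years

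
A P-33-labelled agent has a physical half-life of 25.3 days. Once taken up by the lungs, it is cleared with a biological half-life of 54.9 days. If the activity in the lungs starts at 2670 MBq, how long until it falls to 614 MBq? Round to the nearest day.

1/t_eff = 1/t_phys + 1/t_biol = 1/25.3 + 1/54.9 = 0.057741 per day.
t_eff = 25.3 × 54.9 / (25.3 + 54.9) ≈ 17.319 days.
n = log₂(2670/614) ≈ 2.1205; t = 2.1205 × 17.319 ≈ 36.725 days.

37 days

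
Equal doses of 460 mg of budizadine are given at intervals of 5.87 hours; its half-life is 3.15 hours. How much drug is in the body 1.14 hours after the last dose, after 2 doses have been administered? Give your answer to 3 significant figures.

The 2 doses were given 7.01, 1.14 hours ago.
Total = 460·(1/2)^(7.01/3.15) + 460·(1/2)^(1.14/3.15)
      = 98.366 + 357.94 ≈ 456.31 mg.

456 mg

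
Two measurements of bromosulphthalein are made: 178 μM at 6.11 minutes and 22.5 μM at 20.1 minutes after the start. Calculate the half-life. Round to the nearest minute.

5 minutes

Over Δt = 20.1 − 6.11 = 13.99 minutes, the level fell by a factor of 178/22.5 ≈ 7.9111.
n = log₂(7.9111) ≈ 2.9839 half-lives, so t½ = 13.99/2.9839 ≈ 4.6885 minutes.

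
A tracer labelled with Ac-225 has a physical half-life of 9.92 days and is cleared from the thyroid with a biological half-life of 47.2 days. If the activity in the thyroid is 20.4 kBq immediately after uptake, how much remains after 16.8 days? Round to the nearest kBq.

1/t_eff = 1/t_phys + 1/t_biol = 1/9.92 + 1/47.2 = 0.12199 per day.
t_eff = 9.92 × 47.2 / (9.92 + 47.2) ≈ 8.1972 days.
Remaining = 20.4 × (1/2)^(16.8/8.1972) = 20.4 × (1/2)^2.0495 ≈ 4.928 kBq.

5 kBq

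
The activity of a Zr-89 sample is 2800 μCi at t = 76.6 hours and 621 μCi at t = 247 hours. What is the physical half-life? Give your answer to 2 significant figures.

Over Δt = 247 − 76.6 = 170.4 hours, the level fell by a factor of 2800/621 ≈ 4.5089.
n = log₂(4.5089) ≈ 2.1728 half-lives, so t½ = 170.4/2.1728 ≈ 78.426 hours.

78 hours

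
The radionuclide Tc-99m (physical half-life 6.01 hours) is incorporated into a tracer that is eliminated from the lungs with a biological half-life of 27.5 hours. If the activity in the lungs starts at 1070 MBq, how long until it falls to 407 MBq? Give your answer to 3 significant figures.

1/t_eff = 1/t_phys + 1/t_biol = 1/6.01 + 1/27.5 = 0.20275 per hour.
t_eff = 6.01 × 27.5 / (6.01 + 27.5) ≈ 4.9321 hours.
n = log₂(1070/407) ≈ 1.3945; t = 1.3945 × 4.9321 ≈ 6.8779 hours.

6.88 hours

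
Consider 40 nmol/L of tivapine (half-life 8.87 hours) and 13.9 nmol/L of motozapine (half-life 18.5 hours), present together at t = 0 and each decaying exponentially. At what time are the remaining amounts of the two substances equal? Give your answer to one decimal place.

Set 40·(1/2)^(t/8.87) = 13.9·(1/2)^(t/18.5).
Taking log₂: log₂(40/13.9) = t·(1/8.87 − 1/18.5).
log₂(2.8777) = 1.5249; 1/8.87 − 1/18.5 = 0.058686.
t = 1.5249 / 0.058686 ≈ 25.985 hours.

26.0 hours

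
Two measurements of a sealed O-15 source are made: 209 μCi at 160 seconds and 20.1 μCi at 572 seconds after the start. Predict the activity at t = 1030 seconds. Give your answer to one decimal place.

Over Δt = 572 − 160 = 412 seconds, the level fell by a factor of 209/20.1 ≈ 10.398.
n = log₂(10.398) ≈ 3.3782 half-lives, so t½ = 412/3.3782 ≈ 121.96 seconds.
From t = 572 to t = 1030: 20.1 × (1/2)^((1030−572)/121.96) ≈ 1.4883 μCi.

1.5 μCi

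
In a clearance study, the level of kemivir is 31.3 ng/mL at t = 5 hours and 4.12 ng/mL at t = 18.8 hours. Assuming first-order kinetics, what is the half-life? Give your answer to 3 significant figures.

4.72 hours

Over Δt = 18.8 − 5 = 13.8 hours, the level fell by a factor of 31.3/4.12 ≈ 7.5971.
n = log₂(7.5971) ≈ 2.9254 half-lives, so t½ = 13.8/2.9254 ≈ 4.7172 hours.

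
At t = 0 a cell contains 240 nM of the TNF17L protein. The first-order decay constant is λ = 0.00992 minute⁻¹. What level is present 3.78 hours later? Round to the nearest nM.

t½ = ln 2 / λ = 0.69315 / 0.00992 ≈ 69.874 minutes.
Convert the elapsed time: 3.78 hours = 226.8 minutes.
Number of half-lives: n = 226.8/69.874 ≈ 3.2459.
Remaining = 240 × (1/2)^3.2459 = 240 × 0.10541 ≈ 25.299 nM.

25 nM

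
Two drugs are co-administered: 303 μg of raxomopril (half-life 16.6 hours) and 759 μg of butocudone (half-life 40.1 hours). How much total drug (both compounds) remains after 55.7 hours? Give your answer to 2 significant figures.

raxomopril: 303 × (1/2)^(55.7/16.6) = 303 × (1/2)^3.3554 ≈ 29.605 μg.
butocudone: 759 × (1/2)^(55.7/40.1) = 759 × (1/2)^1.389 ≈ 289.8 μg.
Total = 29.605 + 289.8 ≈ 319.41 μg.

320 μg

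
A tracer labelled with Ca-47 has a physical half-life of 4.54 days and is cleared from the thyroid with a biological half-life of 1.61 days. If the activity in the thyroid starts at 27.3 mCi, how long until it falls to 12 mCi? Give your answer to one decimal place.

1/t_eff = 1/t_phys + 1/t_biol = 1/4.54 + 1/1.61 = 0.84138 per day.
t_eff = 4.54 × 1.61 / (4.54 + 1.61) ≈ 1.1885 days.
n = log₂(27.3/12) ≈ 1.1859; t = 1.1859 × 1.1885 ≈ 1.4094 days.

1.4 days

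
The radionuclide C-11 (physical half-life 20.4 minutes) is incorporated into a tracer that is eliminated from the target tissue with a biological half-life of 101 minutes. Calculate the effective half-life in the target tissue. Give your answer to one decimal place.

17.0 minutes

1/t_eff = 1/t_phys + 1/t_biol = 1/20.4 + 1/101 = 0.058921 per minute.
t_eff = 20.4 × 101 / (20.4 + 101) ≈ 16.972 minutes.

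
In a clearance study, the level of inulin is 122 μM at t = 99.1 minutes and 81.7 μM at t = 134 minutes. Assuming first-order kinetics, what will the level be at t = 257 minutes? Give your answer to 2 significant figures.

20 μM

Over Δt = 134 − 99.1 = 34.9 minutes, the level fell by a factor of 122/81.7 ≈ 1.4933.
n = log₂(1.4933) ≈ 0.57847 half-lives, so t½ = 34.9/0.57847 ≈ 60.331 minutes.
From t = 134 to t = 257: 81.7 × (1/2)^((257−134)/60.331) ≈ 19.884 μM.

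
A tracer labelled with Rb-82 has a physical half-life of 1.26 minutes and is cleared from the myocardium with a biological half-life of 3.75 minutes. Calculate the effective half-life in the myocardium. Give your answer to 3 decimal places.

1/t_eff = 1/t_phys + 1/t_biol = 1/1.26 + 1/3.75 = 1.0603 per minute.
t_eff = 1.26 × 3.75 / (1.26 + 3.75) ≈ 0.94311 minutes.

0.943 minutes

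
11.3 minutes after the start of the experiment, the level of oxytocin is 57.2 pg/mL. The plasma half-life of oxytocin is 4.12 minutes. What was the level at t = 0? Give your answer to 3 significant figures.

383 pg/mL

Number of half-lives elapsed: n = 11.3/4.12 ≈ 2.7427.
A₀ = A × 2^n = 57.2 × 2^2.7427 = 57.2 × 6.6933 ≈ 382.86 pg/mL.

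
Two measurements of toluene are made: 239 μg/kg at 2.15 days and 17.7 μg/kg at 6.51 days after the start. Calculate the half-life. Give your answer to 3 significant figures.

1.16 days

Over Δt = 6.51 − 2.15 = 4.36 days, the level fell by a factor of 239/17.7 ≈ 13.503.
n = log₂(13.503) ≈ 3.7552 half-lives, so t½ = 4.36/3.7552 ≈ 1.1611 days.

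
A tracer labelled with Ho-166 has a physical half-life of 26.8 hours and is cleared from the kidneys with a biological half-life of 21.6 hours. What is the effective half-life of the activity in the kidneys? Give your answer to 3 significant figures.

1/t_eff = 1/t_phys + 1/t_biol = 1/26.8 + 1/21.6 = 0.08361 per hour.
t_eff = 26.8 × 21.6 / (26.8 + 21.6) ≈ 11.96 hours.

12.0 hours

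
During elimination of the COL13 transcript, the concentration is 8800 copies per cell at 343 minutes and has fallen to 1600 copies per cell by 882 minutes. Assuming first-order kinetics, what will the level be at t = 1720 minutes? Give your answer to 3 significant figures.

113 copies per cell

Over Δt = 882 − 343 = 539 minutes, the level fell by a factor of 8800/1600 ≈ 5.5.
n = log₂(5.5) ≈ 2.4594 half-lives, so t½ = 539/2.4594 ≈ 219.16 minutes.
From t = 882 to t = 1720: 1600 × (1/2)^((1720−882)/219.16) ≈ 112.99 copies per cell.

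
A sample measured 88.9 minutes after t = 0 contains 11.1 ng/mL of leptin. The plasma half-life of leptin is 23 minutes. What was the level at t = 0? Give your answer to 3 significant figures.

162 ng/mL

Number of half-lives elapsed: n = 88.9/23 ≈ 3.8652.
A₀ = A × 2^n = 11.1 × 2^3.8652 = 11.1 × 14.573 ≈ 161.76 ng/mL.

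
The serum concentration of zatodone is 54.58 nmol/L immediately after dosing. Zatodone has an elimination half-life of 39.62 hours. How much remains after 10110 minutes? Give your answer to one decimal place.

Convert the elapsed time: 10110 minutes = 168.5 hours.
Number of half-lives: n = 168.5/39.62 ≈ 4.2529.
Remaining = 54.58 × (1/2)^4.2529 = 54.58 × 0.05245 ≈ 2.8627 nmol/L.

2.9 nmol/L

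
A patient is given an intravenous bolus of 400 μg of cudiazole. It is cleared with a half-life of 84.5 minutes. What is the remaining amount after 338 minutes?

Elapsed time is 4 half-lives (338/84.5).
Each half-life halves the amount: 400 × (1/2)^4 = 400/16 = 25 μg.

25 μg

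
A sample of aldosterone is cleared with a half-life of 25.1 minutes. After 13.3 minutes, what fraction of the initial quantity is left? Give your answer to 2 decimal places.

0.69

n = 13.3/25.1 ≈ 0.52988 half-lives.
Fraction remaining = (1/2)^0.52988 ≈ 0.69261.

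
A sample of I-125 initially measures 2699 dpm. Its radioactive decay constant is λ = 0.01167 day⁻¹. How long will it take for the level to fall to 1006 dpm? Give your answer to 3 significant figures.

84.6 days

t½ = ln 2 / λ = 0.69315 / 0.01167 ≈ 59.396 days.
Fraction remaining = 1006/2699 ≈ 0.37273.
n = log₂(2699/1006) = ln(2.6829)/ln 2 ≈ 1.4238 half-lives.
t = n × t½ = 1.4238 × 59.396 ≈ 84.567 days.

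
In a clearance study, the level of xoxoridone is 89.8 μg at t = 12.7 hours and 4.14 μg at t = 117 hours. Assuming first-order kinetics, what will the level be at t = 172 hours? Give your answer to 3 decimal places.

0.817 μg

Over Δt = 117 − 12.7 = 104.3 hours, the level fell by a factor of 89.8/4.14 ≈ 21.691.
n = log₂(21.691) ≈ 4.439 half-lives, so t½ = 104.3/4.439 ≈ 23.496 hours.
From t = 117 to t = 172: 4.14 × (1/2)^((172−117)/23.496) ≈ 0.81724 μg.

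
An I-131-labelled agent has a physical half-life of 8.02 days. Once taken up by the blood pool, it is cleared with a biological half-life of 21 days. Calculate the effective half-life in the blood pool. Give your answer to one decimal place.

1/t_eff = 1/t_phys + 1/t_biol = 1/8.02 + 1/21 = 0.17231 per day.
t_eff = 8.02 × 21 / (8.02 + 21) ≈ 5.8036 days.

5.8 days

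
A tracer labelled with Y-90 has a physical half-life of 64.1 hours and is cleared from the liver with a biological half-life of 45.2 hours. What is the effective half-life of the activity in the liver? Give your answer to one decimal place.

1/t_eff = 1/t_phys + 1/t_biol = 1/64.1 + 1/45.2 = 0.037725 per hour.
t_eff = 64.1 × 45.2 / (64.1 + 45.2) ≈ 26.508 hours.

26.5 hours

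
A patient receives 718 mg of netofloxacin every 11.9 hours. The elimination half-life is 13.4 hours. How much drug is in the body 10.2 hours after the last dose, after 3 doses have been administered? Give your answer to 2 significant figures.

The 3 doses were given 34, 22.1, 10.2 hours ago.
Total = 718·(1/2)^(34/13.4) + 718·(1/2)^(22.1/13.4) + 718·(1/2)^(10.2/13.4)
      = 123.68 + 228.9 + 423.63 ≈ 776.21 mg.

780 mg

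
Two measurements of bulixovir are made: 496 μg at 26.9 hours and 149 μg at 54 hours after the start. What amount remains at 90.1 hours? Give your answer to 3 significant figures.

Over Δt = 54 − 26.9 = 27.1 hours, the level fell by a factor of 496/149 ≈ 3.3289.
n = log₂(3.3289) ≈ 1.735 half-lives, so t½ = 27.1/1.735 ≈ 15.619 hours.
From t = 54 to t = 90.1: 149 × (1/2)^((90.1−54)/15.619) ≈ 30.022 μg.

30.0 μg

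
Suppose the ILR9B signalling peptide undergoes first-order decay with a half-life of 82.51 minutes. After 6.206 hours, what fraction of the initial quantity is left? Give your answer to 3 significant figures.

0.0438

6.206 hours = 372.36 minutes.
n = 372.36/82.51 ≈ 4.5129 half-lives.
Fraction remaining = (1/2)^4.5129 ≈ 0.043801.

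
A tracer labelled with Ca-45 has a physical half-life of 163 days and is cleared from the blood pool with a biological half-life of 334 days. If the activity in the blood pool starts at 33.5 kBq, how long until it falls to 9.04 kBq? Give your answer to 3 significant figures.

1/t_eff = 1/t_phys + 1/t_biol = 1/163 + 1/334 = 0.009129 per day.
t_eff = 163 × 334 / (163 + 334) ≈ 109.54 days.
n = log₂(33.5/9.04) ≈ 1.8898; t = 1.8898 × 109.54 ≈ 207.01 days.

207 days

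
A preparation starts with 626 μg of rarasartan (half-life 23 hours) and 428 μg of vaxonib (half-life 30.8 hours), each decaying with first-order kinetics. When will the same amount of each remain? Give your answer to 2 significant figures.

Set 626·(1/2)^(t/23) = 428·(1/2)^(t/30.8).
Taking log₂: log₂(626/428) = t·(1/23 − 1/30.8).
log₂(1.4626) = 0.54855; 1/23 − 1/30.8 = 0.011011.
t = 0.54855 / 0.011011 ≈ 49.82 hours.

50 hours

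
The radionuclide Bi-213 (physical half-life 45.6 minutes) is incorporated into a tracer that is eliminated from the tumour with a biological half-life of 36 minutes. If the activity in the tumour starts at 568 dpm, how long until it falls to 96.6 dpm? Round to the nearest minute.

51 minutes

1/t_eff = 1/t_phys + 1/t_biol = 1/45.6 + 1/36 = 0.049708 per minute.
t_eff = 45.6 × 36 / (45.6 + 36) ≈ 20.118 minutes.
n = log₂(568/96.6) ≈ 2.5558; t = 2.5558 × 20.118 ≈ 51.417 minutes.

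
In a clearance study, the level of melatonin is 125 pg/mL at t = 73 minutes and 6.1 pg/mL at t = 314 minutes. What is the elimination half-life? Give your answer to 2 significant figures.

Over Δt = 314 − 73 = 241 minutes, the level fell by a factor of 125/6.1 ≈ 20.492.
n = log₂(20.492) ≈ 4.357 half-lives, so t½ = 241/4.357 ≈ 55.314 minutes.

55 minutes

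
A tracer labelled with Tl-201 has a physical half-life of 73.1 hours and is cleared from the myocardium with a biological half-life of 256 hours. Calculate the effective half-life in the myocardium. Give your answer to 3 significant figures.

56.9 hours

1/t_eff = 1/t_phys + 1/t_biol = 1/73.1 + 1/256 = 0.017586 per hour.
t_eff = 73.1 × 256 / (73.1 + 256) ≈ 56.863 hours.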